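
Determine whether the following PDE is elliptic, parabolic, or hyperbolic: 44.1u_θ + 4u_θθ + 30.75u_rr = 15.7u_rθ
Rewriting in standard form: 30.75u_rr - 15.7u_rθ + 4u_θθ + 44.1u_θ = 0. Coefficients: A = 30.75, B = -15.7, C = 4. B² - 4AC = -245.51, which is negative, so the equation is elliptic.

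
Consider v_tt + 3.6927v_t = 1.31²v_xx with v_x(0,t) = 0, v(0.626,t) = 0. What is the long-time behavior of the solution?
As t → ∞, v → 0. Damping (γ=3.6927) dissipates energy; oscillations decay exponentially.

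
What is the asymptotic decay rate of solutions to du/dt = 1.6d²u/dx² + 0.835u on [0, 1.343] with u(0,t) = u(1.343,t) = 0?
Eigenvalues: λₙ = 1.6n²π²/1.343² - 0.835.
First three modes:
  n=1: λ₁ = 1.6π²/1.343² - 0.835 ≈ 7.92
  n=2: λ₂ = 6.4π²/1.343² - 0.835 ≈ 34.186
  n=3: λ₃ = 14.4π²/1.343² - 0.835 ≈ 77.962
Since 1.6π²/1.343² ≈ 8.755 > 0.835, all λₙ > 0.
The n=1 mode decays slowest → dominates as t → ∞.
Asymptotic: u ~ c₁ sin(πx/1.343) e^{-λ₁t} with decay rate λ₁ ≈ 7.92.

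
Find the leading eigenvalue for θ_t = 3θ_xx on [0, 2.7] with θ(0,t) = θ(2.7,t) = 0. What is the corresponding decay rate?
Eigenvalues: λₙ = 3n²π²/2.7².
First three modes:
  n=1: λ₁ = 3π²/2.7² ≈ 4.062
  n=2: λ₂ = 12π²/2.7² ≈ 16.246 (4× faster decay)
  n=3: λ₃ = 27π²/2.7² ≈ 36.554 (9× faster decay)
As t → ∞, higher modes decay exponentially faster. The n=1 mode dominates: θ ~ c₁ sin(πx/2.7) e^{-λ₁t}.
Decay rate: λ₁ = 3π²/2.7² ≈ 4.062.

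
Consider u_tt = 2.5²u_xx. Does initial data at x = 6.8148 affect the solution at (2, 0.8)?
No. The domain of dependence is [0, 4], and 6.8148 is outside this interval.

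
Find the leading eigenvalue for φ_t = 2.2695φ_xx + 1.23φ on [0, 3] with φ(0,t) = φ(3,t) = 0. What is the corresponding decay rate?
Eigenvalues: λₙ = 2.2695n²π²/3² - 1.23.
First three modes:
  n=1: λ₁ = 2.2695π²/3² - 1.23 ≈ 1.259
  n=2: λ₂ = 9.078π²/3² - 1.23 ≈ 8.725
  n=3: λ₃ = 20.4255π²/3² - 1.23 ≈ 21.169
Since 2.2695π²/3² ≈ 2.489 > 1.23, all λₙ > 0.
The n=1 mode decays slowest → dominates as t → ∞.
Asymptotic: φ ~ c₁ sin(πx/3) e^{-λ₁t} with decay rate λ₁ ≈ 1.259.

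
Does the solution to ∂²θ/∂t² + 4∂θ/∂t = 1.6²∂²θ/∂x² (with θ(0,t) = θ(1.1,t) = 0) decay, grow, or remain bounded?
θ → 0. Damping (γ=4) dissipates energy; oscillations decay exponentially.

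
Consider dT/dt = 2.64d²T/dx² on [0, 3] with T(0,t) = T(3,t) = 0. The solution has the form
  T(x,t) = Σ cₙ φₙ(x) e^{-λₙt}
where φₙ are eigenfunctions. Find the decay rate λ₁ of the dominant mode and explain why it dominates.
Eigenvalues: λₙ = 2.64n²π²/3².
First three modes:
  n=1: λ₁ = 2.64π²/3² ≈ 2.895
  n=2: λ₂ = 10.56π²/3² ≈ 11.58 (4× faster decay)
  n=3: λ₃ = 23.76π²/3² ≈ 26.056 (9× faster decay)
As t → ∞, higher modes decay exponentially faster. The n=1 mode dominates: T ~ c₁ sin(πx/3) e^{-λ₁t}.
Decay rate: λ₁ = 2.64π²/3² ≈ 2.895.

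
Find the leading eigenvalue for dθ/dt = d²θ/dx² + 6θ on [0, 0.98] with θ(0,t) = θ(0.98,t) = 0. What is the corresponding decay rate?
Eigenvalues: λₙ = n²π²/0.98² - 6.
First three modes:
  n=1: λ₁ = π²/0.98² - 6 ≈ 4.277
  n=2: λ₂ = 4π²/0.98² - 6 ≈ 35.106
  n=3: λ₃ = 9π²/0.98² - 6 ≈ 86.489
Since π²/0.98² ≈ 10.277 > 6, all λₙ > 0.
The n=1 mode decays slowest → dominates as t → ∞.
Asymptotic: θ ~ c₁ sin(πx/0.98) e^{-λ₁t} with decay rate λ₁ ≈ 4.277.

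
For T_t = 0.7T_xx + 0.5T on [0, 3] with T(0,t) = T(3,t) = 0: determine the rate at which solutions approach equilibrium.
Eigenvalues: λₙ = 0.7n²π²/3² - 0.5.
First three modes:
  n=1: λ₁ = 0.7π²/3² - 0.5 ≈ 0.268
  n=2: λ₂ = 2.8π²/3² - 0.5 ≈ 2.571
  n=3: λ₃ = 6.3π²/3² - 0.5 ≈ 6.409
Since 0.7π²/3² ≈ 0.768 > 0.5, all λₙ > 0.
The n=1 mode decays slowest → dominates as t → ∞.
Asymptotic: T ~ c₁ sin(πx/3) e^{-λ₁t} with decay rate λ₁ ≈ 0.268.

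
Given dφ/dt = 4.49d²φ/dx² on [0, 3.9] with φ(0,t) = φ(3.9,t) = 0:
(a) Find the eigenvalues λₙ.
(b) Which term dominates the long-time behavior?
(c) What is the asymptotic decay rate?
Eigenvalues: λₙ = 4.49n²π²/3.9².
First three modes:
  n=1: λ₁ = 4.49π²/3.9² ≈ 2.914
  n=2: λ₂ = 17.96π²/3.9² ≈ 11.654 (4× faster decay)
  n=3: λ₃ = 40.41π²/3.9² ≈ 26.222 (9× faster decay)
As t → ∞, higher modes decay exponentially faster. The n=1 mode dominates: φ ~ c₁ sin(πx/3.9) e^{-λ₁t}.
Decay rate: λ₁ = 4.49π²/3.9² ≈ 2.914.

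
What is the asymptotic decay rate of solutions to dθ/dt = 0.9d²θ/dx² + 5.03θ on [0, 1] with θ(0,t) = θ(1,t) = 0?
Eigenvalues: λₙ = 0.9n²π²/1² - 5.03.
First three modes:
  n=1: λ₁ = 0.9π² - 5.03 ≈ 3.853
  n=2: λ₂ = 3.6π² - 5.03 ≈ 30.501
  n=3: λ₃ = 8.1π² - 5.03 ≈ 74.914
Since 0.9π² ≈ 8.883 > 5.03, all λₙ > 0.
The n=1 mode decays slowest → dominates as t → ∞.
Asymptotic: θ ~ c₁ sin(πx/1) e^{-λ₁t} with decay rate λ₁ ≈ 3.853.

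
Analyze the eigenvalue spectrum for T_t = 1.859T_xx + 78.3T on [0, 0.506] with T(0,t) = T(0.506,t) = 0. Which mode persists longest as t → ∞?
Eigenvalues: λₙ = 1.859n²π²/0.506² - 78.3.
First three modes:
  n=1: λ₁ = 1.859π²/0.506² - 78.3 ≈ -6.64
  n=2: λ₂ = 7.436π²/0.506² - 78.3 ≈ 208.341
  n=3: λ₃ = 16.731π²/0.506² - 78.3 ≈ 566.642
Since 1.859π²/0.506² ≈ 71.66 < 78.3, λ₁ < 0.
The n=1 mode grows fastest (−λₙ is largest for n=1) → dominates.
Asymptotic: T ~ c₁ sin(πx/0.506) e^{6.64t} (exponential growth at rate −λ₁ ≈ 6.64).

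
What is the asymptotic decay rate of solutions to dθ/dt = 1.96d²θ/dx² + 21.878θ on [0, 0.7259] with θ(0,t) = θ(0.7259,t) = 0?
Eigenvalues: λₙ = 1.96n²π²/0.7259² - 21.878.
First three modes:
  n=1: λ₁ = 1.96π²/0.7259² - 21.878 ≈ 14.834
  n=2: λ₂ = 7.84π²/0.7259² - 21.878 ≈ 124.968
  n=3: λ₃ = 17.64π²/0.7259² - 21.878 ≈ 308.526
Since 1.96π²/0.7259² ≈ 36.712 > 21.878, all λₙ > 0.
The n=1 mode decays slowest → dominates as t → ∞.
Asymptotic: θ ~ c₁ sin(πx/0.7259) e^{-λ₁t} with decay rate λ₁ ≈ 14.834.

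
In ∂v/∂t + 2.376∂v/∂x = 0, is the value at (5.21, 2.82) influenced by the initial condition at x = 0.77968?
No. Only data at x = -1.49032 affects (5.21, 2.82). Advection has one-way propagation along characteristics.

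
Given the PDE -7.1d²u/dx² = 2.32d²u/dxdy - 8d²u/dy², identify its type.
Rewriting in standard form: -7.1d²u/dx² - 2.32d²u/dxdy + 8d²u/dy² = 0. The second-order coefficients are A = -7.1, B = -2.32, C = 8. Since B² - 4AC = 232.5824 > 0, this is a hyperbolic PDE.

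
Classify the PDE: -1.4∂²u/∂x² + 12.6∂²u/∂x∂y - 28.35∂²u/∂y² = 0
A = -1.4, B = 12.6, C = -28.35. Discriminant B² - 4AC = 0. Since 0 = 0, parabolic.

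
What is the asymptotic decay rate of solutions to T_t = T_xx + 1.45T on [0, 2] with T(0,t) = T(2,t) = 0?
Eigenvalues: λₙ = n²π²/2² - 1.45.
First three modes:
  n=1: λ₁ = π²/2² - 1.45 ≈ 1.017
  n=2: λ₂ = 4π²/2² - 1.45 ≈ 8.42
  n=3: λ₃ = 9π²/2² - 1.45 ≈ 20.757
Since π²/2² ≈ 2.467 > 1.45, all λₙ > 0.
The n=1 mode decays slowest → dominates as t → ∞.
Asymptotic: T ~ c₁ sin(πx/2) e^{-λ₁t} with decay rate λ₁ ≈ 1.017.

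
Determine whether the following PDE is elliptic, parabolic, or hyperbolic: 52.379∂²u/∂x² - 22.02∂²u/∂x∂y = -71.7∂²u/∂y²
Rewriting in standard form: 52.379∂²u/∂x² - 22.02∂²u/∂x∂y + 71.7∂²u/∂y² = 0. Coefficients: A = 52.379, B = -22.02, C = 71.7. B² - 4AC = -14537.4168, which is negative, so the equation is elliptic.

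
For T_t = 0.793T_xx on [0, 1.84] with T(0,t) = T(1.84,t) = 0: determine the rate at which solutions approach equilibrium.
Eigenvalues: λₙ = 0.793n²π²/1.84².
First three modes:
  n=1: λ₁ = 0.793π²/1.84² ≈ 2.312
  n=2: λ₂ = 3.172π²/1.84² ≈ 9.247 (4× faster decay)
  n=3: λ₃ = 7.137π²/1.84² ≈ 20.806 (9× faster decay)
As t → ∞, higher modes decay exponentially faster. The n=1 mode dominates: T ~ c₁ sin(πx/1.84) e^{-λ₁t}.
Decay rate: λ₁ = 0.793π²/1.84² ≈ 2.312.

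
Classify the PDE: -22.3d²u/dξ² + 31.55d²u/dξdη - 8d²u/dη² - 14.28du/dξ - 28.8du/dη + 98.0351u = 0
A = -22.3, B = 31.55, C = -8. Discriminant B² - 4AC = 281.8025. Since 281.8025 > 0, hyperbolic.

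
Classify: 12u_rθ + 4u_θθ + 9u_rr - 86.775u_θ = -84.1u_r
Rewriting in standard form: 9u_rr + 12u_rθ + 4u_θθ + 84.1u_r - 86.775u_θ = 0. Parabolic (discriminant = 0).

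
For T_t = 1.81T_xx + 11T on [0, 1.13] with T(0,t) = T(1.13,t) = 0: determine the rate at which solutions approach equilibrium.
Eigenvalues: λₙ = 1.81n²π²/1.13² - 11.
First three modes:
  n=1: λ₁ = 1.81π²/1.13² - 11 ≈ 2.99
  n=2: λ₂ = 7.24π²/1.13² - 11 ≈ 44.96
  n=3: λ₃ = 16.29π²/1.13² - 11 ≈ 114.911
Since 1.81π²/1.13² ≈ 13.99 > 11, all λₙ > 0.
The n=1 mode decays slowest → dominates as t → ∞.
Asymptotic: T ~ c₁ sin(πx/1.13) e^{-λ₁t} with decay rate λ₁ ≈ 2.99.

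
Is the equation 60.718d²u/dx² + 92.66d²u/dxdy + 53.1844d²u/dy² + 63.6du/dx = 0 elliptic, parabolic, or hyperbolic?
Computing B² - 4AC with A = 60.718, B = 92.66, C = 53.1844: discriminant = -4331.1259968 (negative). Answer: elliptic.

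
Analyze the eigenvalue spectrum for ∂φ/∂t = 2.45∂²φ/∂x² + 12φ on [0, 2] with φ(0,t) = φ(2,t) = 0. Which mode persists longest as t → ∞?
Eigenvalues: λₙ = 2.45n²π²/2² - 12.
First three modes:
  n=1: λ₁ = 2.45π²/2² - 12 ≈ -5.955
  n=2: λ₂ = 9.8π²/2² - 12 ≈ 12.181
  n=3: λ₃ = 22.05π²/2² - 12 ≈ 42.406
Since 2.45π²/2² ≈ 6.045 < 12, λ₁ < 0.
The n=1 mode grows fastest (−λₙ is largest for n=1) → dominates.
Asymptotic: φ ~ c₁ sin(πx/2) e^{5.955t} (exponential growth at rate −λ₁ ≈ 5.955).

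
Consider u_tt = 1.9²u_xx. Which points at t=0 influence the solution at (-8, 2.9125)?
Domain of dependence: [-13.53375, -2.46625]. Signals travel at speed 1.9, so data within |x - -8| ≤ 1.9·2.9125 = 5.53375 can reach the point.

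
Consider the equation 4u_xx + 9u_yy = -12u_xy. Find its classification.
Rewriting in standard form: 4u_xx + 12u_xy + 9u_yy = 0. Parabolic. (A = 4, B = 12, C = 9 gives B² - 4AC = 0.)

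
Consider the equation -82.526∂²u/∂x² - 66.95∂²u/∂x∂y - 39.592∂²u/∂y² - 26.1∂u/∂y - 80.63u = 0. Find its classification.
Elliptic. (A = -82.526, B = -66.95, C = -39.592 gives B² - 4AC = -8587.175068.)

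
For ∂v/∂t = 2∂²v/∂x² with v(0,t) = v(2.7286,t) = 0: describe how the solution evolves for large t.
v → 0. Heat diffuses out through both boundaries.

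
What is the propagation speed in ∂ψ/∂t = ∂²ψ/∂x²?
Infinite. The heat equation is parabolic, not hyperbolic, so disturbances propagate instantly.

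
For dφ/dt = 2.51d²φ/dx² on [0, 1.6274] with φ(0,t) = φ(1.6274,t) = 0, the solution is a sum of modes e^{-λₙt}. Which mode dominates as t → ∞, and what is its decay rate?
Eigenvalues: λₙ = 2.51n²π²/1.6274².
First three modes:
  n=1: λ₁ = 2.51π²/1.6274² ≈ 9.354
  n=2: λ₂ = 10.04π²/1.6274² ≈ 37.415 (4× faster decay)
  n=3: λ₃ = 22.59π²/1.6274² ≈ 84.184 (9× faster decay)
As t → ∞, higher modes decay exponentially faster. The n=1 mode dominates: φ ~ c₁ sin(πx/1.6274) e^{-λ₁t}.
Decay rate: λ₁ = 2.51π²/1.6274² ≈ 9.354.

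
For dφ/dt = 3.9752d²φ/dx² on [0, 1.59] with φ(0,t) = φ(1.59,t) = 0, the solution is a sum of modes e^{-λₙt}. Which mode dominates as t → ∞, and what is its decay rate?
Eigenvalues: λₙ = 3.9752n²π²/1.59².
First three modes:
  n=1: λ₁ = 3.9752π²/1.59² ≈ 15.519
  n=2: λ₂ = 15.9008π²/1.59² ≈ 62.076 (4× faster decay)
  n=3: λ₃ = 35.7768π²/1.59² ≈ 139.671 (9× faster decay)
As t → ∞, higher modes decay exponentially faster. The n=1 mode dominates: φ ~ c₁ sin(πx/1.59) e^{-λ₁t}.
Decay rate: λ₁ = 3.9752π²/1.59² ≈ 15.519.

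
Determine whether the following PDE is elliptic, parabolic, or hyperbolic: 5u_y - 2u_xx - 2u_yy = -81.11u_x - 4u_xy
Rewriting in standard form: -2u_xx + 4u_xy - 2u_yy + 81.11u_x + 5u_y = 0. Coefficients: A = -2, B = 4, C = -2. B² - 4AC = 0, which is zero, so the equation is parabolic.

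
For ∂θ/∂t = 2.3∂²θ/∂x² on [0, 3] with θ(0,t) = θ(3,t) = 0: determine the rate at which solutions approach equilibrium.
Eigenvalues: λₙ = 2.3n²π²/3².
First three modes:
  n=1: λ₁ = 2.3π²/3² ≈ 2.522
  n=2: λ₂ = 9.2π²/3² ≈ 10.089 (4× faster decay)
  n=3: λ₃ = 20.7π²/3² ≈ 22.7 (9× faster decay)
As t → ∞, higher modes decay exponentially faster. The n=1 mode dominates: θ ~ c₁ sin(πx/3) e^{-λ₁t}.
Decay rate: λ₁ = 2.3π²/3² ≈ 2.522.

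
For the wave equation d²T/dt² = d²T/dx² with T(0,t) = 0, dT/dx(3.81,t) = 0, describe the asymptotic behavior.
T oscillates (no decay). Energy is conserved; the solution oscillates indefinitely as standing waves.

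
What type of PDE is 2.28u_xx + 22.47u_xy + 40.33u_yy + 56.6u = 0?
With A = 2.28, B = 22.47, C = 40.33, the discriminant is 137.0913. This is a hyperbolic PDE.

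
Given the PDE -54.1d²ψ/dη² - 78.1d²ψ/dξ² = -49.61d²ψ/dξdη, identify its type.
Rewriting in standard form: -78.1d²ψ/dξ² + 49.61d²ψ/dξdη - 54.1d²ψ/dη² = 0. The second-order coefficients are A = -78.1, B = 49.61, C = -54.1. Since B² - 4AC = -14439.6879 < 0, this is an elliptic PDE.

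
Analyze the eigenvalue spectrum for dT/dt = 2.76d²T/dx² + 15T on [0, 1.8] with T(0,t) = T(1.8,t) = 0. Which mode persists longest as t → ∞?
Eigenvalues: λₙ = 2.76n²π²/1.8² - 15.
First three modes:
  n=1: λ₁ = 2.76π²/1.8² - 15 ≈ -6.593
  n=2: λ₂ = 11.04π²/1.8² - 15 ≈ 18.63
  n=3: λ₃ = 24.84π²/1.8² - 15 ≈ 60.667
Since 2.76π²/1.8² ≈ 8.407 < 15, λ₁ < 0.
The n=1 mode grows fastest (−λₙ is largest for n=1) → dominates.
Asymptotic: T ~ c₁ sin(πx/1.8) e^{6.593t} (exponential growth at rate −λ₁ ≈ 6.593).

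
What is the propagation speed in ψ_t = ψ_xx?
Infinite. The heat equation is parabolic, not hyperbolic, so disturbances propagate instantly.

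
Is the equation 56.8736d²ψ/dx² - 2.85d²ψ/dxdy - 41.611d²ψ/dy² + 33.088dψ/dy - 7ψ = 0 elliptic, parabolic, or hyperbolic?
Computing B² - 4AC with A = 56.8736, B = -2.85, C = -41.611: discriminant = 9474.3919784 (positive). Answer: hyperbolic.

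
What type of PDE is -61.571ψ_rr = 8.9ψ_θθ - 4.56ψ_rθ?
Rewriting in standard form: -61.571ψ_rr + 4.56ψ_rθ - 8.9ψ_θθ = 0. With A = -61.571, B = 4.56, C = -8.9, the discriminant is -2171.134. This is an elliptic PDE.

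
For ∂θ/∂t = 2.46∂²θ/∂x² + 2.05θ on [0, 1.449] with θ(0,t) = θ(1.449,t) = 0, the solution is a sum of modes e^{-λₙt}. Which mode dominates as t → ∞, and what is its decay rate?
Eigenvalues: λₙ = 2.46n²π²/1.449² - 2.05.
First three modes:
  n=1: λ₁ = 2.46π²/1.449² - 2.05 ≈ 9.514
  n=2: λ₂ = 9.84π²/1.449² - 2.05 ≈ 44.205
  n=3: λ₃ = 22.14π²/1.449² - 2.05 ≈ 102.024
Since 2.46π²/1.449² ≈ 11.564 > 2.05, all λₙ > 0.
The n=1 mode decays slowest → dominates as t → ∞.
Asymptotic: θ ~ c₁ sin(πx/1.449) e^{-λ₁t} with decay rate λ₁ ≈ 9.514.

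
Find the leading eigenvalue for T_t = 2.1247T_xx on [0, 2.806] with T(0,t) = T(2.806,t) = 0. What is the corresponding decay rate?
Eigenvalues: λₙ = 2.1247n²π²/2.806².
First three modes:
  n=1: λ₁ = 2.1247π²/2.806² ≈ 2.663
  n=2: λ₂ = 8.4988π²/2.806² ≈ 10.653 (4× faster decay)
  n=3: λ₃ = 19.1223π²/2.806² ≈ 23.97 (9× faster decay)
As t → ∞, higher modes decay exponentially faster. The n=1 mode dominates: T ~ c₁ sin(πx/2.806) e^{-λ₁t}.
Decay rate: λ₁ = 2.1247π²/2.806² ≈ 2.663.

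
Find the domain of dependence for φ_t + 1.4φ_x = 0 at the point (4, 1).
A single point: x = 2.6. The characteristic through (4, 1) is x - 1.4t = const, so x = 4 - 1.4·1 = 2.6.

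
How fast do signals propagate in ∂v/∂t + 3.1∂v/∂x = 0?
Speed = 3.1. Information travels along x - 3.1t = const (rightward).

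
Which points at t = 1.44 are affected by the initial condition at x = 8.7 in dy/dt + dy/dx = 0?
At x = 10.14. The characteristic carries data from (8.7, 0) to (10.14, 1.44).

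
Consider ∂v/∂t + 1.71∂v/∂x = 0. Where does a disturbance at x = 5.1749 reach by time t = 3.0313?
At x = 10.358423. The characteristic carries data from (5.1749, 0) to (10.358423, 3.0313).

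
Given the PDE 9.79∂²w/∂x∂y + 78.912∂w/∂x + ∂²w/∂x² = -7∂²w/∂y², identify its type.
Rewriting in standard form: ∂²w/∂x² + 9.79∂²w/∂x∂y + 7∂²w/∂y² + 78.912∂w/∂x = 0. The second-order coefficients are A = 1, B = 9.79, C = 7. Since B² - 4AC = 67.8441 > 0, this is a hyperbolic PDE.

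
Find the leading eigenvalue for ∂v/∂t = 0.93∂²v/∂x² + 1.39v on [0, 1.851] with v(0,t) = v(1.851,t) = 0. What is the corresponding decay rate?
Eigenvalues: λₙ = 0.93n²π²/1.851² - 1.39.
First three modes:
  n=1: λ₁ = 0.93π²/1.851² - 1.39 ≈ 1.289
  n=2: λ₂ = 3.72π²/1.851² - 1.39 ≈ 9.326
  n=3: λ₃ = 8.37π²/1.851² - 1.39 ≈ 22.721
Since 0.93π²/1.851² ≈ 2.679 > 1.39, all λₙ > 0.
The n=1 mode decays slowest → dominates as t → ∞.
Asymptotic: v ~ c₁ sin(πx/1.851) e^{-λ₁t} with decay rate λ₁ ≈ 1.289.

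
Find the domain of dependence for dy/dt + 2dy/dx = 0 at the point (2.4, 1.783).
A single point: x = -1.166. The characteristic through (2.4, 1.783) is x - 2t = const, so x = 2.4 - 2·1.783 = -1.166.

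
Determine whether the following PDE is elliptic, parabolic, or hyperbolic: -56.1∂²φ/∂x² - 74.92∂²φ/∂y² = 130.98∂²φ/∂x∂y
Rewriting in standard form: -56.1∂²φ/∂x² - 130.98∂²φ/∂x∂y - 74.92∂²φ/∂y² = 0. Coefficients: A = -56.1, B = -130.98, C = -74.92. B² - 4AC = 343.7124, which is positive, so the equation is hyperbolic.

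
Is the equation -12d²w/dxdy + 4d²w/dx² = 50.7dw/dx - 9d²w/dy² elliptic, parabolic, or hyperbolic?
Rewriting in standard form: 4d²w/dx² - 12d²w/dxdy + 9d²w/dy² - 50.7dw/dx = 0. Computing B² - 4AC with A = 4, B = -12, C = 9: discriminant = 0 (zero). Answer: parabolic.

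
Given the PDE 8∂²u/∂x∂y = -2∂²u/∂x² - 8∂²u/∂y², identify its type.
Rewriting in standard form: 2∂²u/∂x² + 8∂²u/∂x∂y + 8∂²u/∂y² = 0. The second-order coefficients are A = 2, B = 8, C = 8. Since B² - 4AC = 0 = 0, this is a parabolic PDE.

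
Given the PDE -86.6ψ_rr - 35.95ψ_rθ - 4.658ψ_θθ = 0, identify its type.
The second-order coefficients are A = -86.6, B = -35.95, C = -4.658. Since B² - 4AC = -321.1287 < 0, this is an elliptic PDE.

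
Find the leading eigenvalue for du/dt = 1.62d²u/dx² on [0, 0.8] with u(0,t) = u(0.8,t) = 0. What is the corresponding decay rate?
Eigenvalues: λₙ = 1.62n²π²/0.8².
First three modes:
  n=1: λ₁ = 1.62π²/0.8² ≈ 24.982
  n=2: λ₂ = 6.48π²/0.8² ≈ 99.93 (4× faster decay)
  n=3: λ₃ = 14.58π²/0.8² ≈ 224.842 (9× faster decay)
As t → ∞, higher modes decay exponentially faster. The n=1 mode dominates: u ~ c₁ sin(πx/0.8) e^{-λ₁t}.
Decay rate: λ₁ = 1.62π²/0.8² ≈ 24.982.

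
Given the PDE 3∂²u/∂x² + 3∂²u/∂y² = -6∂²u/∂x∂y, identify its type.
Rewriting in standard form: 3∂²u/∂x² + 6∂²u/∂x∂y + 3∂²u/∂y² = 0. The second-order coefficients are A = 3, B = 6, C = 3. Since B² - 4AC = 0 = 0, this is a parabolic PDE.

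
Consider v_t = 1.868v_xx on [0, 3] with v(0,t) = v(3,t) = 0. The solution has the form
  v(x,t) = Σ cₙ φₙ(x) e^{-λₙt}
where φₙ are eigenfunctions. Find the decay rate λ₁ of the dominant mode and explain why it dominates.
Eigenvalues: λₙ = 1.868n²π²/3².
First three modes:
  n=1: λ₁ = 1.868π²/3² ≈ 2.048
  n=2: λ₂ = 7.472π²/3² ≈ 8.194 (4× faster decay)
  n=3: λ₃ = 16.812π²/3² ≈ 18.436 (9× faster decay)
As t → ∞, higher modes decay exponentially faster. The n=1 mode dominates: v ~ c₁ sin(πx/3) e^{-λ₁t}.
Decay rate: λ₁ = 1.868π²/3² ≈ 2.048.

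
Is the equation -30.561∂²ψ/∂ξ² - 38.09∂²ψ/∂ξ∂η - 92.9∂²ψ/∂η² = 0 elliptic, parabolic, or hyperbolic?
Computing B² - 4AC with A = -30.561, B = -38.09, C = -92.9: discriminant = -9905.6195 (negative). Answer: elliptic.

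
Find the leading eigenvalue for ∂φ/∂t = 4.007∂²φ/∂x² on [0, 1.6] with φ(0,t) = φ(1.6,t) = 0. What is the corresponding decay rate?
Eigenvalues: λₙ = 4.007n²π²/1.6².
First three modes:
  n=1: λ₁ = 4.007π²/1.6² ≈ 15.448
  n=2: λ₂ = 16.028π²/1.6² ≈ 61.793 (4× faster decay)
  n=3: λ₃ = 36.063π²/1.6² ≈ 139.034 (9× faster decay)
As t → ∞, higher modes decay exponentially faster. The n=1 mode dominates: φ ~ c₁ sin(πx/1.6) e^{-λ₁t}.
Decay rate: λ₁ = 4.007π²/1.6² ≈ 15.448.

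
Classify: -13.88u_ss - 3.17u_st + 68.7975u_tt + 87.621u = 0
Hyperbolic (discriminant = 3829.6861).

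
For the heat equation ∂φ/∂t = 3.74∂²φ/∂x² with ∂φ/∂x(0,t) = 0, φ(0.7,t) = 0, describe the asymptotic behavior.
φ → 0. Heat escapes through the Dirichlet boundary.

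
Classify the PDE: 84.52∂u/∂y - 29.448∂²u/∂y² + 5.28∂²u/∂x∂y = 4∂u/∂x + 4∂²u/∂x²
Rewriting in standard form: -4∂²u/∂x² + 5.28∂²u/∂x∂y - 29.448∂²u/∂y² - 4∂u/∂x + 84.52∂u/∂y = 0. A = -4, B = 5.28, C = -29.448. Discriminant B² - 4AC = -443.2896. Since -443.2896 < 0, elliptic.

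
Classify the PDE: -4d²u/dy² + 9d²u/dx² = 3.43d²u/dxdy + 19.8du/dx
Rewriting in standard form: 9d²u/dx² - 3.43d²u/dxdy - 4d²u/dy² - 19.8du/dx = 0. A = 9, B = -3.43, C = -4. Discriminant B² - 4AC = 155.7649. Since 155.7649 > 0, hyperbolic.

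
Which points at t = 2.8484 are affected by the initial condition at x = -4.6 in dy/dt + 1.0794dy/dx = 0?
At x = -1.52543704. The characteristic carries data from (-4.6, 0) to (-1.52543704, 2.8484).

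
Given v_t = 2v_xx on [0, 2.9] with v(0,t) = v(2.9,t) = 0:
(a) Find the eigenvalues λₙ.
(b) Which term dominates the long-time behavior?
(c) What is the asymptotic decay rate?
Eigenvalues: λₙ = 2n²π²/2.9².
First three modes:
  n=1: λ₁ = 2π²/2.9² ≈ 2.347
  n=2: λ₂ = 8π²/2.9² ≈ 9.388 (4× faster decay)
  n=3: λ₃ = 18π²/2.9² ≈ 21.124 (9× faster decay)
As t → ∞, higher modes decay exponentially faster. The n=1 mode dominates: v ~ c₁ sin(πx/2.9) e^{-λ₁t}.
Decay rate: λ₁ = 2π²/2.9² ≈ 2.347.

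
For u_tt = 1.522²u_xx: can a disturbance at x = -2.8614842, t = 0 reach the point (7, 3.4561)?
No. The domain of dependence is [1.7398158, 12.2601842], and -2.8614842 is outside this interval.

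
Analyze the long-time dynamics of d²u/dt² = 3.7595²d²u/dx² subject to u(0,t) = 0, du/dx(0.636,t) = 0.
Long-time behavior: u oscillates (no decay). Energy is conserved; the solution oscillates indefinitely as standing waves.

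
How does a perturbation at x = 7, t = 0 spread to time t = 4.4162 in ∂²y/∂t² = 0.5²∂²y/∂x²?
Domain of influence: [4.7919, 9.2081]. Data at x = 7 spreads outward at speed 0.5.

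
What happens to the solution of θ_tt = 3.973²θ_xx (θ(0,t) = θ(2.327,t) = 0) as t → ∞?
θ oscillates (no decay). Energy is conserved; the solution oscillates indefinitely as standing waves.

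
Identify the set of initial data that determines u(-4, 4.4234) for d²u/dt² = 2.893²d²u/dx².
Domain of dependence: [-16.7968962, 8.7968962]. Signals travel at speed 2.893, so data within |x - -4| ≤ 2.893·4.4234 = 12.7968962 can reach the point.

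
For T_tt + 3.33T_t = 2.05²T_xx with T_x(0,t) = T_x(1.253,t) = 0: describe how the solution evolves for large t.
T → constant (steady state). Damping (γ=3.33) dissipates the nonconstant modes; with Neumann BCs the spatial average obeys M''+γM'=0 and tends to a finite limit.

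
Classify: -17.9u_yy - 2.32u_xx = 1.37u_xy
Rewriting in standard form: -2.32u_xx - 1.37u_xy - 17.9u_yy = 0. Elliptic (discriminant = -164.2351).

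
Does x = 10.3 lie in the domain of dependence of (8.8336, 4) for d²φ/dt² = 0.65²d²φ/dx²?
Yes. The domain of dependence is [6.2336, 11.4336], and 10.3 ∈ [6.2336, 11.4336].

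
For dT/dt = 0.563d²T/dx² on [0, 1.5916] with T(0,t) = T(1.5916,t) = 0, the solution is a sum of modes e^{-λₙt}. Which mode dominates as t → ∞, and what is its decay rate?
Eigenvalues: λₙ = 0.563n²π²/1.5916².
First three modes:
  n=1: λ₁ = 0.563π²/1.5916² ≈ 2.194
  n=2: λ₂ = 2.252π²/1.5916² ≈ 8.774 (4× faster decay)
  n=3: λ₃ = 5.067π²/1.5916² ≈ 19.742 (9× faster decay)
As t → ∞, higher modes decay exponentially faster. The n=1 mode dominates: T ~ c₁ sin(πx/1.5916) e^{-λ₁t}.
Decay rate: λ₁ = 0.563π²/1.5916² ≈ 2.194.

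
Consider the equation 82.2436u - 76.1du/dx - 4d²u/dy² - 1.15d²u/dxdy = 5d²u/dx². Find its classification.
Rewriting in standard form: -5d²u/dx² - 1.15d²u/dxdy - 4d²u/dy² - 76.1du/dx + 82.2436u = 0. Elliptic. (A = -5, B = -1.15, C = -4 gives B² - 4AC = -78.6775.)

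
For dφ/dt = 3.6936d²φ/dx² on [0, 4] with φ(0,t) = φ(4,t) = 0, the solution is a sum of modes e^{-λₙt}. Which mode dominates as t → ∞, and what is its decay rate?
Eigenvalues: λₙ = 3.6936n²π²/4².
First three modes:
  n=1: λ₁ = 3.6936π²/4² ≈ 2.278
  n=2: λ₂ = 14.7744π²/4² ≈ 9.114 (4× faster decay)
  n=3: λ₃ = 33.2424π²/4² ≈ 20.506 (9× faster decay)
As t → ∞, higher modes decay exponentially faster. The n=1 mode dominates: φ ~ c₁ sin(πx/4) e^{-λ₁t}.
Decay rate: λ₁ = 3.6936π²/4² ≈ 2.278.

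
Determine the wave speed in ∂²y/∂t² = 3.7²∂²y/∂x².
Speed = 3.7. Information travels along characteristics x = x₀ ± 3.7t.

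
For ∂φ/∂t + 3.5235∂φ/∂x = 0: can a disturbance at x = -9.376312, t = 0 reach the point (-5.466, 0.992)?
No. Only data at x = -8.961312 affects (-5.466, 0.992). Advection has one-way propagation along characteristics.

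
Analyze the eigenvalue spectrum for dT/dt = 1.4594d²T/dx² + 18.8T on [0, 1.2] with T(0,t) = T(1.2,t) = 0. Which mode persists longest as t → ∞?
Eigenvalues: λₙ = 1.4594n²π²/1.2² - 18.8.
First three modes:
  n=1: λ₁ = 1.4594π²/1.2² - 18.8 ≈ -8.797
  n=2: λ₂ = 5.8376π²/1.2² - 18.8 ≈ 21.21
  n=3: λ₃ = 13.1346π²/1.2² - 18.8 ≈ 71.223
Since 1.4594π²/1.2² ≈ 10.003 < 18.8, λ₁ < 0.
The n=1 mode grows fastest (−λₙ is largest for n=1) → dominates.
Asymptotic: T ~ c₁ sin(πx/1.2) e^{8.797t} (exponential growth at rate −λ₁ ≈ 8.797).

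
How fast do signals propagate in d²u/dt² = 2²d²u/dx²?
Speed = 2. Information travels along characteristics x = x₀ ± 2t.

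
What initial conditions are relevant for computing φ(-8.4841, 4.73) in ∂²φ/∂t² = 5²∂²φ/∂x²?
Domain of dependence: [-32.1341, 15.1659]. Signals travel at speed 5, so data within |x - -8.4841| ≤ 5·4.73 = 23.65 can reach the point.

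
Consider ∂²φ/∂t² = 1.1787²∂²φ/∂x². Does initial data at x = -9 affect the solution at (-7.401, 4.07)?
Yes. The domain of dependence is [-12.198309, -2.603691], and -9 ∈ [-12.198309, -2.603691].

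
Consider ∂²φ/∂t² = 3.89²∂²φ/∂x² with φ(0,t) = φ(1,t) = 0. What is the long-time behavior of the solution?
As t → ∞, φ oscillates (no decay). Energy is conserved; the solution oscillates indefinitely as standing waves.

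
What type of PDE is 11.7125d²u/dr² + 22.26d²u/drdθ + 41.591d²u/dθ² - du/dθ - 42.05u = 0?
With A = 11.7125, B = 22.26, C = 41.591, the discriminant is -1453.03075. This is an elliptic PDE.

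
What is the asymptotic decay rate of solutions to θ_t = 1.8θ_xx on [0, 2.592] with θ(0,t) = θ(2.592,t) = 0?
Eigenvalues: λₙ = 1.8n²π²/2.592².
First three modes:
  n=1: λ₁ = 1.8π²/2.592² ≈ 2.644
  n=2: λ₂ = 7.2π²/2.592² ≈ 10.577 (4× faster decay)
  n=3: λ₃ = 16.2π²/2.592² ≈ 23.798 (9× faster decay)
As t → ∞, higher modes decay exponentially faster. The n=1 mode dominates: θ ~ c₁ sin(πx/2.592) e^{-λ₁t}.
Decay rate: λ₁ = 1.8π²/2.592² ≈ 2.644.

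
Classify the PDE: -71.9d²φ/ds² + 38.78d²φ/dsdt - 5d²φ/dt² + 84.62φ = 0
A = -71.9, B = 38.78, C = -5. Discriminant B² - 4AC = 65.8884. Since 65.8884 > 0, hyperbolic.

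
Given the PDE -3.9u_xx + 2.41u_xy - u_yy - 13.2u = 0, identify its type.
The second-order coefficients are A = -3.9, B = 2.41, C = -1. Since B² - 4AC = -9.7919 < 0, this is an elliptic PDE.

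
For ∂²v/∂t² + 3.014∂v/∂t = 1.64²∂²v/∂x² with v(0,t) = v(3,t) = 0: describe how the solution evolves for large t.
v → 0. Damping (γ=3.014) dissipates energy; oscillations decay exponentially.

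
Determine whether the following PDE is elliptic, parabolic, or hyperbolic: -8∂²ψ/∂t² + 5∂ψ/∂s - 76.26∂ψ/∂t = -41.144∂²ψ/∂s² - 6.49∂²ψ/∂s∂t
Rewriting in standard form: 41.144∂²ψ/∂s² + 6.49∂²ψ/∂s∂t - 8∂²ψ/∂t² + 5∂ψ/∂s - 76.26∂ψ/∂t = 0. Coefficients: A = 41.144, B = 6.49, C = -8. B² - 4AC = 1358.7281, which is positive, so the equation is hyperbolic.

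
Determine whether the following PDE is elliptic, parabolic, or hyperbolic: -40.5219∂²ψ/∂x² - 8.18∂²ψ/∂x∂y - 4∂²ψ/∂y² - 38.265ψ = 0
Coefficients: A = -40.5219, B = -8.18, C = -4. B² - 4AC = -581.438, which is negative, so the equation is elliptic.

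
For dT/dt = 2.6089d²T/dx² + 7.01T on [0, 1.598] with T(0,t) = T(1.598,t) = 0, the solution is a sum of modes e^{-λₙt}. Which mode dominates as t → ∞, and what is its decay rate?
Eigenvalues: λₙ = 2.6089n²π²/1.598² - 7.01.
First three modes:
  n=1: λ₁ = 2.6089π²/1.598² - 7.01 ≈ 3.073
  n=2: λ₂ = 10.4356π²/1.598² - 7.01 ≈ 33.323
  n=3: λ₃ = 23.4801π²/1.598² - 7.01 ≈ 83.74
Since 2.6089π²/1.598² ≈ 10.083 > 7.01, all λₙ > 0.
The n=1 mode decays slowest → dominates as t → ∞.
Asymptotic: T ~ c₁ sin(πx/1.598) e^{-λ₁t} with decay rate λ₁ ≈ 3.073.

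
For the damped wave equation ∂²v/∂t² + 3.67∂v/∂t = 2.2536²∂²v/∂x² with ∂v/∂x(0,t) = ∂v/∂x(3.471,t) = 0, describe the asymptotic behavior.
v → constant (steady state). Damping (γ=3.67) dissipates the nonconstant modes; with Neumann BCs the spatial average obeys M''+γM'=0 and tends to a finite limit.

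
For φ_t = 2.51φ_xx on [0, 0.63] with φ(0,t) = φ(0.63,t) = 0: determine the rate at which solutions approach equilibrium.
Eigenvalues: λₙ = 2.51n²π²/0.63².
First three modes:
  n=1: λ₁ = 2.51π²/0.63² ≈ 62.415
  n=2: λ₂ = 10.04π²/0.63² ≈ 249.662 (4× faster decay)
  n=3: λ₃ = 22.59π²/0.63² ≈ 561.739 (9× faster decay)
As t → ∞, higher modes decay exponentially faster. The n=1 mode dominates: φ ~ c₁ sin(πx/0.63) e^{-λ₁t}.
Decay rate: λ₁ = 2.51π²/0.63² ≈ 62.415.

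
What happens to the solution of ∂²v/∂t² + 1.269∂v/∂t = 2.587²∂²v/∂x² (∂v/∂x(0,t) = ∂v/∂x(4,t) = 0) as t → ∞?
v → constant (steady state). Damping (γ=1.269) dissipates the nonconstant modes; with Neumann BCs the spatial average obeys M''+γM'=0 and tends to a finite limit.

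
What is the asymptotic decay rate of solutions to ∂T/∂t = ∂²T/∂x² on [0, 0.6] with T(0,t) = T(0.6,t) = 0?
Eigenvalues: λₙ = n²π²/0.6².
First three modes:
  n=1: λ₁ = π²/0.6² ≈ 27.416
  n=2: λ₂ = 4π²/0.6² ≈ 109.662 (4× faster decay)
  n=3: λ₃ = 9π²/0.6² ≈ 246.74 (9× faster decay)
As t → ∞, higher modes decay exponentially faster. The n=1 mode dominates: T ~ c₁ sin(πx/0.6) e^{-λ₁t}.
Decay rate: λ₁ = π²/0.6² ≈ 27.416.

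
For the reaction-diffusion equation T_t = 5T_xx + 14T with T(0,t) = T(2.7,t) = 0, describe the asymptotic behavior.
T grows unboundedly. Reaction dominates diffusion (r=14 > κπ²/L²≈6.77); solution grows exponentially.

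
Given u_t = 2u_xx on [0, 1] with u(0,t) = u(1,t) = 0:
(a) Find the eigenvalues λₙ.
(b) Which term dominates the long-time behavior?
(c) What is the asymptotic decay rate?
Eigenvalues: λₙ = 2n²π².
First three modes:
  n=1: λ₁ = 2π² ≈ 19.739
  n=2: λ₂ = 8π² ≈ 78.957 (4× faster decay)
  n=3: λ₃ = 18π² ≈ 177.653 (9× faster decay)
As t → ∞, higher modes decay exponentially faster. The n=1 mode dominates: u ~ c₁ sin(πx) e^{-λ₁t}.
Decay rate: λ₁ = 2π² ≈ 19.739.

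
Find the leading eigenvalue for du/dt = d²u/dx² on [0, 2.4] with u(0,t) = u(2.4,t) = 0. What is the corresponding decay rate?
Eigenvalues: λₙ = n²π²/2.4².
First three modes:
  n=1: λ₁ = π²/2.4² ≈ 1.713
  n=2: λ₂ = 4π²/2.4² ≈ 6.854 (4× faster decay)
  n=3: λ₃ = 9π²/2.4² ≈ 15.421 (9× faster decay)
As t → ∞, higher modes decay exponentially faster. The n=1 mode dominates: u ~ c₁ sin(πx/2.4) e^{-λ₁t}.
Decay rate: λ₁ = π²/2.4² ≈ 1.713.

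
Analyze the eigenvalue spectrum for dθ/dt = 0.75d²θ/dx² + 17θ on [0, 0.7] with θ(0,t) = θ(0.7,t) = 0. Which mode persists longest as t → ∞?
Eigenvalues: λₙ = 0.75n²π²/0.7² - 17.
First three modes:
  n=1: λ₁ = 0.75π²/0.7² - 17 ≈ -1.893
  n=2: λ₂ = 3π²/0.7² - 17 ≈ 43.426
  n=3: λ₃ = 6.75π²/0.7² - 17 ≈ 118.959
Since 0.75π²/0.7² ≈ 15.107 < 17, λ₁ < 0.
The n=1 mode grows fastest (−λₙ is largest for n=1) → dominates.
Asymptotic: θ ~ c₁ sin(πx/0.7) e^{1.893t} (exponential growth at rate −λ₁ ≈ 1.893).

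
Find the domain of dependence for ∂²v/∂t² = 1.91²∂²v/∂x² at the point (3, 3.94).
Domain of dependence: [-4.5254, 10.5254]. Signals travel at speed 1.91, so data within |x - 3| ≤ 1.91·3.94 = 7.5254 can reach the point.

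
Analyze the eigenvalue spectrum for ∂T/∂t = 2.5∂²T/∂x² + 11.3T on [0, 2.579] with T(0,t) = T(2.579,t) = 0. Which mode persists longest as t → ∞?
Eigenvalues: λₙ = 2.5n²π²/2.579² - 11.3.
First three modes:
  n=1: λ₁ = 2.5π²/2.579² - 11.3 ≈ -7.59
  n=2: λ₂ = 10π²/2.579² - 11.3 ≈ 3.539
  n=3: λ₃ = 22.5π²/2.579² - 11.3 ≈ 22.087
Since 2.5π²/2.579² ≈ 3.71 < 11.3, λ₁ < 0.
The n=1 mode grows fastest (−λₙ is largest for n=1) → dominates.
Asymptotic: T ~ c₁ sin(πx/2.579) e^{7.59t} (exponential growth at rate −λ₁ ≈ 7.59).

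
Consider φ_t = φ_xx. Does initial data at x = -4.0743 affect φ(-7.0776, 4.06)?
Yes, for any finite x. The heat equation has infinite propagation speed, so all initial data affects all points at any t > 0.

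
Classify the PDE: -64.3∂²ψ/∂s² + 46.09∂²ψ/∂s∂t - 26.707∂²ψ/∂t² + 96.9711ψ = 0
A = -64.3, B = 46.09, C = -26.707. Discriminant B² - 4AC = -4744.7523. Since -4744.7523 < 0, elliptic.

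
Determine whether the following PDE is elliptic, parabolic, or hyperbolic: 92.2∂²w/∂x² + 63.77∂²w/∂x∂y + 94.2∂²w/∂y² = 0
Coefficients: A = 92.2, B = 63.77, C = 94.2. B² - 4AC = -30674.3471, which is negative, so the equation is elliptic.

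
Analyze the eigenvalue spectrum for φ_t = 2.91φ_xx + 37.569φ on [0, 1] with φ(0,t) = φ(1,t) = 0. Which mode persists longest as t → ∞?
Eigenvalues: λₙ = 2.91n²π²/1² - 37.569.
First three modes:
  n=1: λ₁ = 2.91π² - 37.569 ≈ -8.848
  n=2: λ₂ = 11.64π² - 37.569 ≈ 77.313
  n=3: λ₃ = 26.19π² - 37.569 ≈ 220.916
Since 2.91π² ≈ 28.721 < 37.569, λ₁ < 0.
The n=1 mode grows fastest (−λₙ is largest for n=1) → dominates.
Asymptotic: φ ~ c₁ sin(πx/1) e^{8.848t} (exponential growth at rate −λ₁ ≈ 8.848).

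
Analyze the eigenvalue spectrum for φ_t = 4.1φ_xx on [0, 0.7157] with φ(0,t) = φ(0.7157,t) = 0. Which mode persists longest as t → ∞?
Eigenvalues: λₙ = 4.1n²π²/0.7157².
First three modes:
  n=1: λ₁ = 4.1π²/0.7157² ≈ 78.999
  n=2: λ₂ = 16.4π²/0.7157² ≈ 315.996 (4× faster decay)
  n=3: λ₃ = 36.9π²/0.7157² ≈ 710.991 (9× faster decay)
As t → ∞, higher modes decay exponentially faster. The n=1 mode dominates: φ ~ c₁ sin(πx/0.7157) e^{-λ₁t}.
Decay rate: λ₁ = 4.1π²/0.7157² ≈ 78.999.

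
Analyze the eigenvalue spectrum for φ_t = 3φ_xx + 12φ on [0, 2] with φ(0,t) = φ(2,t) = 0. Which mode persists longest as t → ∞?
Eigenvalues: λₙ = 3n²π²/2² - 12.
First three modes:
  n=1: λ₁ = 3π²/2² - 12 ≈ -4.598
  n=2: λ₂ = 12π²/2² - 12 ≈ 17.609
  n=3: λ₃ = 27π²/2² - 12 ≈ 54.62
Since 3π²/2² ≈ 7.402 < 12, λ₁ < 0.
The n=1 mode grows fastest (−λₙ is largest for n=1) → dominates.
Asymptotic: φ ~ c₁ sin(πx/2) e^{4.598t} (exponential growth at rate −λ₁ ≈ 4.598).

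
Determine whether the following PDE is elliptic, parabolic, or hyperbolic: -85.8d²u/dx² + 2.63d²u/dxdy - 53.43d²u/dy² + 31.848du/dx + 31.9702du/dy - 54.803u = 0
Coefficients: A = -85.8, B = 2.63, C = -53.43. B² - 4AC = -18330.2591, which is negative, so the equation is elliptic.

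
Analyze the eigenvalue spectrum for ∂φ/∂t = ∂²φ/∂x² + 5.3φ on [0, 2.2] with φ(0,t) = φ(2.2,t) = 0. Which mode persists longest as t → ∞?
Eigenvalues: λₙ = n²π²/2.2² - 5.3.
First three modes:
  n=1: λ₁ = π²/2.2² - 5.3 ≈ -3.261
  n=2: λ₂ = 4π²/2.2² - 5.3 ≈ 2.857
  n=3: λ₃ = 9π²/2.2² - 5.3 ≈ 13.053
Since π²/2.2² ≈ 2.039 < 5.3, λ₁ < 0.
The n=1 mode grows fastest (−λₙ is largest for n=1) → dominates.
Asymptotic: φ ~ c₁ sin(πx/2.2) e^{3.261t} (exponential growth at rate −λ₁ ≈ 3.261).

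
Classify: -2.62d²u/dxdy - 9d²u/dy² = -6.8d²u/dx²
Rewriting in standard form: 6.8d²u/dx² - 2.62d²u/dxdy - 9d²u/dy² = 0. Hyperbolic (discriminant = 251.6644).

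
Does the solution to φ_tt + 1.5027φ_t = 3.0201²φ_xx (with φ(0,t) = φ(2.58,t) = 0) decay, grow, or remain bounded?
φ → 0. Damping (γ=1.5027) dissipates energy; oscillations decay exponentially.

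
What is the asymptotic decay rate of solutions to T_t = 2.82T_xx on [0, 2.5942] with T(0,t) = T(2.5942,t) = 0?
Eigenvalues: λₙ = 2.82n²π²/2.5942².
First three modes:
  n=1: λ₁ = 2.82π²/2.5942² ≈ 4.136
  n=2: λ₂ = 11.28π²/2.5942² ≈ 16.543 (4× faster decay)
  n=3: λ₃ = 25.38π²/2.5942² ≈ 37.221 (9× faster decay)
As t → ∞, higher modes decay exponentially faster. The n=1 mode dominates: T ~ c₁ sin(πx/2.5942) e^{-λ₁t}.
Decay rate: λ₁ = 2.82π²/2.5942² ≈ 4.136.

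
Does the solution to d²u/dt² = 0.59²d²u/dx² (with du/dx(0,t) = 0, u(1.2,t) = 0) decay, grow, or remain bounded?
u oscillates (no decay). Energy is conserved; the solution oscillates indefinitely as standing waves.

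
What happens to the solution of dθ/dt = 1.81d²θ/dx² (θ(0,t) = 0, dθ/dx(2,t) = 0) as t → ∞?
θ → 0. Heat escapes through the Dirichlet boundary.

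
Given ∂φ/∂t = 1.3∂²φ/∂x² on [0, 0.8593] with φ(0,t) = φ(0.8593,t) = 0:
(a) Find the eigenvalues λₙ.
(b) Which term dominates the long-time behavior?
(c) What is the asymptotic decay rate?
Eigenvalues: λₙ = 1.3n²π²/0.8593².
First three modes:
  n=1: λ₁ = 1.3π²/0.8593² ≈ 17.376
  n=2: λ₂ = 5.2π²/0.8593² ≈ 69.505 (4× faster decay)
  n=3: λ₃ = 11.7π²/0.8593² ≈ 156.385 (9× faster decay)
As t → ∞, higher modes decay exponentially faster. The n=1 mode dominates: φ ~ c₁ sin(πx/0.8593) e^{-λ₁t}.
Decay rate: λ₁ = 1.3π²/0.8593² ≈ 17.376.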